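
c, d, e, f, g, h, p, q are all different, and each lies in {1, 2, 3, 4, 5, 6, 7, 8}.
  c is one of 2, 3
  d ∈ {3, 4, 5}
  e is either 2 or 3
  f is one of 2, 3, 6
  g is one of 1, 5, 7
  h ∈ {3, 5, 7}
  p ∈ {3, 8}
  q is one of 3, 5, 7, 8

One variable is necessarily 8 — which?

p

The 8 variables draw from only 8 values {1, 2, 3, 4, 5, 6, 7, 8}, so each is used; only g can be 1, hence g = 1.
Among the 7 still-open variables, 4 fits only d (and all 7 values in {2, 3, 4, 5, 6, 7, 8} must be used), so d = 4.
The 6 still-open variables draw from only 6 values {2, 3, 5, 6, 7, 8}, so each is used; only f can be 6, hence f = 6.
c and e between them cover only {2, 3} — a naked pair. Remove those values from h, p, q.
So 8 goes to p.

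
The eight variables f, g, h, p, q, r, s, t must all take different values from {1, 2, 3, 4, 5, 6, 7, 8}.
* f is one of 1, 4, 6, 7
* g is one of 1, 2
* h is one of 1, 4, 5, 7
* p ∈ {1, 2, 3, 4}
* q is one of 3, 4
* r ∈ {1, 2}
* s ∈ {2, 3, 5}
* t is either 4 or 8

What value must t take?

The 8 variables draw from only 8 values {1, 2, 3, 4, 5, 6, 7, 8}, so each is used; only f can be 6, hence f = 6.
Among the 7 still-open variables, 7 fits only h (and all 7 values in {1, 2, 3, 4, 5, 7, 8} must be used), so h = 7.
Among the 6 still-open variables, 5 fits only s (and all 6 values in {1, 2, 3, 4, 5, 8} must be used), so s = 5.
The 5 still-open variables draw from only 5 values {1, 2, 3, 4, 8}, so each is used; only t can be 8, hence t = 8.

8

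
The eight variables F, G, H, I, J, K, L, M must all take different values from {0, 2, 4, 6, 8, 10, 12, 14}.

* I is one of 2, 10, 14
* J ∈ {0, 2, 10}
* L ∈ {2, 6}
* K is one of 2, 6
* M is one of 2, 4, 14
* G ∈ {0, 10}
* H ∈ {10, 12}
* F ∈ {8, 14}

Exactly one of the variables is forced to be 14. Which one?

I

Among the 8 variables, 4 fits only M (and all 8 values in {0, 2, 4, 6, 8, 10, 12, 14} must be used), so M = 4.
The 7 still-open variables together cover exactly {0, 2, 6, 8, 10, 12, 14} — 7 values for 7 variables — and 8 appears only in F's list, so F = 8.
Among the 6 still-open variables, 12 fits only H (and all 6 values in {0, 2, 6, 10, 12, 14} must be used), so H = 12.
The 5 still-open variables draw from only 5 values {0, 2, 6, 10, 14}, so each is used; only I can be 14, hence I = 14.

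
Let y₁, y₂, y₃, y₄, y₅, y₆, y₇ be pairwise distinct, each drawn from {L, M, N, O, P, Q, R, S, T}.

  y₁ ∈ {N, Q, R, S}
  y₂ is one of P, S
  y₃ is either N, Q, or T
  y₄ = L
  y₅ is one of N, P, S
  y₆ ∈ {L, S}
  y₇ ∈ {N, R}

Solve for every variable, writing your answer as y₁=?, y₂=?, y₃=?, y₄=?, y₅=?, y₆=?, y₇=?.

y₄ must be L (only option left). Eliminate L elsewhere: y₆.
That leaves y₆ = S. Eliminate S elsewhere: y₁, y₂, y₅.
That leaves y₂ = P. Remove P from y₅.
That leaves y₅ = N. So y₁, y₃, y₇ can't be N.
y₇ must be R (only option left). So y₁ can't be R.
y₁'s domain is down to {Q}, so y₁ = Q. Eliminate Q elsewhere: y₃.
y₃'s domain is down to {T}, so y₃ = T.

y₁=Q, y₂=P, y₃=T, y₄=L, y₅=N, y₆=S, y₇=R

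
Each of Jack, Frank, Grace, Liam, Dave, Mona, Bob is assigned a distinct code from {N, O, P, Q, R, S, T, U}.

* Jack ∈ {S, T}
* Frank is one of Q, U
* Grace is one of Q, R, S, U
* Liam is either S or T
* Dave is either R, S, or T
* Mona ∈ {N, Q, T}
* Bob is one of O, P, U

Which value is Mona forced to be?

Jack and Liam share exactly the 2 values {S, T}; by pigeonhole those values go to them, so strike S, T from Grace, Dave, Mona.
Dave must be R (only option left). So Grace can't be R.
Frank and Grace share exactly the 2 values {Q, U}; by pigeonhole those values go to them, so strike Q, U from Mona, Bob.
So Mona = N.

N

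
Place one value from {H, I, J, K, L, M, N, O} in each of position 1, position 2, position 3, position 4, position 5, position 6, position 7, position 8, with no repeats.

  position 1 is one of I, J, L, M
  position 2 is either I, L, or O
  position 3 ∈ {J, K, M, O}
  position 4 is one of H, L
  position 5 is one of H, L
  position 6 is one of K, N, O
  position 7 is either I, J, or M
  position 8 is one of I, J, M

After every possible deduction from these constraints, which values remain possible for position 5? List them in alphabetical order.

The 8 variables draw from only 8 values {H, I, J, K, L, M, N, O}, so each is used; only position 6 can be N, hence position 6 = N.
The 7 still-open variables together cover exactly {H, I, J, K, L, M, O} — 7 values for 7 variables — and K appears only in position 3's list, so position 3 = K.
The 6 still-open variables together cover exactly {H, I, J, L, M, O} — 6 values for 6 variables — and O appears only in position 2's list, so position 2 = O.
The 2 variables position 4 and position 5 are confined to {H, L}, which locks those values in; drop them from position 1.
No further eliminations apply; position 5 can still be any of H, L.

H, L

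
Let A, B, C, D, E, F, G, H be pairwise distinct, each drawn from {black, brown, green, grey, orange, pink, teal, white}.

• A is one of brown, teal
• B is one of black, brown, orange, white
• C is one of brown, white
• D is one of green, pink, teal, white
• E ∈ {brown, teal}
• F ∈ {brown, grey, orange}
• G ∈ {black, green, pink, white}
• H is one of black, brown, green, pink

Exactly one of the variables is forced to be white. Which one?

C

The 8 variables draw from only 8 values {black, brown, green, grey, orange, pink, teal, white}, so each is used; only F can be grey, hence F = grey.
The 7 still-open variables together cover exactly {black, brown, green, orange, pink, teal, white} — 7 values for 7 variables — and orange appears only in B's list, so B = orange.
A and E share exactly the 2 values {brown, teal}; by pigeonhole those values go to them, so strike brown, teal from C, D, H.
So white goes to C.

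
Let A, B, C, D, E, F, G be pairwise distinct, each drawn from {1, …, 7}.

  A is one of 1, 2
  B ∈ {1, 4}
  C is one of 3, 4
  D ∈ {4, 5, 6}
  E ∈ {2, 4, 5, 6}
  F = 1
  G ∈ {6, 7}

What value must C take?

3

F must be 1 (only option left). Strike 1 from A, B.
A's domain is down to {2}, so A = 2. Remove 2 from E.
B's domain is down to {4}, so B = 4. So C, D, E can't be 4.
So C = 3.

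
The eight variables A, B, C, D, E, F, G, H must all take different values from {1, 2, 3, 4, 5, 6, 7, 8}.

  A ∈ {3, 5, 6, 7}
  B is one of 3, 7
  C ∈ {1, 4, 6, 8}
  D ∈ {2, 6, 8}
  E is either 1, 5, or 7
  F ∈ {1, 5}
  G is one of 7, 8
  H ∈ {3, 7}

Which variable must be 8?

Among the 8 variables, 2 fits only D (and all 8 values in {1, 2, 3, 4, 5, 6, 7, 8} must be used), so D = 2.
The 7 still-open variables draw from only 7 values {1, 3, 4, 5, 6, 7, 8}, so each is used; only C can be 4, hence C = 4.
Among the 6 still-open variables, 6 fits only A (and all 6 values in {1, 3, 5, 6, 7, 8} must be used), so A = 6.
Among the 5 still-open variables, 8 fits only G (and all 5 values in {1, 3, 5, 7, 8} must be used), so G = 8.

G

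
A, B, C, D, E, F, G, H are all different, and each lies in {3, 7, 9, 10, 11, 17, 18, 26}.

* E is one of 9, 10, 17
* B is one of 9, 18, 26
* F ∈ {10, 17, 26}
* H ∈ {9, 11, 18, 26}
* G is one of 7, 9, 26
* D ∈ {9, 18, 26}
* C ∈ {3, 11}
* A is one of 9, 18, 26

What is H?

11

The 8 variables draw from only 8 values {3, 7, 9, 10, 11, 17, 18, 26}, so each is used; only C can be 3, hence C = 3.
The 7 still-open variables draw from only 7 values {7, 9, 10, 11, 17, 18, 26}, so each is used; only G can be 7, hence G = 7.
The 6 still-open variables draw from only 6 values {9, 10, 11, 17, 18, 26}, so each is used; only H can be 11, hence H = 11.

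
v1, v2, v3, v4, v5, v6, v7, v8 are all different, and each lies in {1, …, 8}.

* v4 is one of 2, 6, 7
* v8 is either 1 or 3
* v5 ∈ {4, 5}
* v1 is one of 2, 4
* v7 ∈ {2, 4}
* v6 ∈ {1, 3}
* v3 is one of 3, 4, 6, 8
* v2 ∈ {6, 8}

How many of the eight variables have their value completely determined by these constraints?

2

Among the 8 variables, 5 fits only v5 (and all 8 values in {1, 2, 3, 4, 5, 6, 7, 8} must be used), so v5 = 5.
The 7 still-open variables together cover exactly {1, 2, 3, 4, 6, 7, 8} — 7 values for 7 variables — and 7 appears only in v4's list, so v4 = 7.
The 2 variables v1 and v7 are confined to {2, 4}, which locks those values in; drop them from v3.
v6 and v8 between them cover only {1, 3} — a naked pair. Remove those values from v3.
Determined: v4=7, v5=5. The other variables each still have more than one consistent value. That makes 2.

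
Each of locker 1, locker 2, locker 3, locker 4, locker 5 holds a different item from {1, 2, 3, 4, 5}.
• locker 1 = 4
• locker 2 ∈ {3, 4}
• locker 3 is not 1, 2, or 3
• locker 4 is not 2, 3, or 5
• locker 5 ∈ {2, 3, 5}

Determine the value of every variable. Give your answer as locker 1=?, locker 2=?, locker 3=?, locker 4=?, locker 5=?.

locker 1=4, locker 2=3, locker 3=5, locker 4=1, locker 5=2

locker 1 must be 4 (only option left). Strike 4 from locker 2, locker 3, locker 4.
locker 2 must be 3 (only option left). Eliminate 3 elsewhere: locker 5.
locker 3's domain is down to {5}, so locker 3 = 5. Strike 5 from locker 5.
That leaves locker 4 = 1.
That leaves locker 5 = 2.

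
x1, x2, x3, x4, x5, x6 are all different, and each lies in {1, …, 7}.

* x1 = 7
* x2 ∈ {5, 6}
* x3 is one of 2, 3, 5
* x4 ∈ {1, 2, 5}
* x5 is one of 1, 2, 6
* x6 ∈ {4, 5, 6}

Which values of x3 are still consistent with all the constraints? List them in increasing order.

x1's domain is down to {7}, so x1 = 7.
No further eliminations apply; x3 can still be any of 2, 3, 5.

2, 3, 5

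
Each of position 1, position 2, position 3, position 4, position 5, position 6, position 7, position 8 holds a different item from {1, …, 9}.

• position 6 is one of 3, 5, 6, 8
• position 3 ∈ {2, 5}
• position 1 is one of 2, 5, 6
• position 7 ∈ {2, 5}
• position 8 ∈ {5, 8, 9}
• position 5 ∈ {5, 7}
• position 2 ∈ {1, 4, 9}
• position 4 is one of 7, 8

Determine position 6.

The 2 variables position 3 and position 7 are confined to {2, 5}, which locks those values in; drop them from position 1, position 5, position 6, position 8.
position 1's domain is down to {6}, so position 1 = 6. Strike 6 from position 6.
position 5 has just one choice, so position 5 = 7. Remove 7 from position 4.
position 4's domain is down to {8}, so position 4 = 8. Strike 8 from position 6, position 8.
So position 6 = 3.

3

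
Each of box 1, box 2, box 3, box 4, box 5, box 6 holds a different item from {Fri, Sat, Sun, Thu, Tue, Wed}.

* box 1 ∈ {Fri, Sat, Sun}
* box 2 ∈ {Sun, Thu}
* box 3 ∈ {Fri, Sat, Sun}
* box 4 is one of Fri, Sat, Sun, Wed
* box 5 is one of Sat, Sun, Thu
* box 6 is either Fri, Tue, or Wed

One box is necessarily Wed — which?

The 6 variables together cover exactly {Fri, Sat, Sun, Thu, Tue, Wed} — 6 values for 6 variables — and Tue appears only in box 6's list, so box 6 = Tue.
The 5 still-open variables draw from only 5 values {Fri, Sat, Sun, Thu, Wed}, so each is used; only box 4 can be Wed, hence box 4 = Wed.

box 4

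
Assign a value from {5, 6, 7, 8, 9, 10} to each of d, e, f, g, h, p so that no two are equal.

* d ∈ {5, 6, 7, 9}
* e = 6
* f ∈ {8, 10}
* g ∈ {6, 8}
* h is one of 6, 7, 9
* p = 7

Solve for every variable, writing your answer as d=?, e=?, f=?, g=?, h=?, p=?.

e must be 6 (only option left). So d, g, h can't be 6.
g must be 8 (only option left). Remove 8 from f.
p must be 7 (only option left). So d, h can't be 7.
f has just one choice, so f = 10.
h must be 9 (only option left). Eliminate 9 elsewhere: d.
d must be 5 (only option left).

d=5, e=6, f=10, g=8, h=9, p=7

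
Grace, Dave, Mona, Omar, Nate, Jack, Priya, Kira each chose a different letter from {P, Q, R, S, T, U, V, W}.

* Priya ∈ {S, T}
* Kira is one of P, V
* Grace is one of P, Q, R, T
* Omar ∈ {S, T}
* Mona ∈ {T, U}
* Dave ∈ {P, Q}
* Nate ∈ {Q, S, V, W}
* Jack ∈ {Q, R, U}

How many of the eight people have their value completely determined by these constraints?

3

The 8 variables draw from only 8 values {P, Q, R, S, T, U, V, W}, so each is used; only Nate can be W, hence Nate = W.
The 7 still-open variables together cover exactly {P, Q, R, S, T, U, V} — 7 values for 7 variables — and V appears only in Kira's list, so Kira = V.
The 2 variables Omar and Priya are confined to {S, T}, which locks those values in; drop them from Grace, Mona.
Mona's domain is down to {U}, so Mona = U. Eliminate U elsewhere: Jack.
Determined: Mona=U, Nate=W, Kira=V. The other people each still have more than one consistent value. That makes 3.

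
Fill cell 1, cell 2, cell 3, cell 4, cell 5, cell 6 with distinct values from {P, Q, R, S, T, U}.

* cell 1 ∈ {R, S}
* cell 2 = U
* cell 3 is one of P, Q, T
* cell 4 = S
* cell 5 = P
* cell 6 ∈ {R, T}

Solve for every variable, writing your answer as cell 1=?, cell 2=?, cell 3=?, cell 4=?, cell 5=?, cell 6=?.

cell 1=R, cell 2=U, cell 3=Q, cell 4=S, cell 5=P, cell 6=T

cell 2 has just one choice, so cell 2 = U.
cell 4 has just one choice, so cell 4 = S. Eliminate S elsewhere: cell 1.
cell 5 has just one choice, so cell 5 = P. So cell 3 can't be P.
cell 1's domain is down to {R}, so cell 1 = R. So cell 6 can't be R.
cell 6 must be T (only option left). So cell 3 can't be T.
cell 3 must be Q (only option left).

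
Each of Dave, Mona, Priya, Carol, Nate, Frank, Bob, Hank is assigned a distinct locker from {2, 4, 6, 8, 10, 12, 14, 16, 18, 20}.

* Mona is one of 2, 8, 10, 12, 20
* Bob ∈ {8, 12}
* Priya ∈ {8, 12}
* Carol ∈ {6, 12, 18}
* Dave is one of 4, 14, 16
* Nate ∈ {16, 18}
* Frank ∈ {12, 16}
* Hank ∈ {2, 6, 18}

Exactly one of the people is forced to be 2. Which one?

Hank

Priya and Bob between them cover only {8, 12} — a naked pair. Remove those values from Mona, Carol, Frank.
Frank's domain is down to {16}, so Frank = 16. So Dave, Nate can't be 16.
That leaves Nate = 18. Strike 18 from Carol, Hank.
That leaves Carol = 6. Eliminate 6 elsewhere: Hank.
So 2 goes to Hank.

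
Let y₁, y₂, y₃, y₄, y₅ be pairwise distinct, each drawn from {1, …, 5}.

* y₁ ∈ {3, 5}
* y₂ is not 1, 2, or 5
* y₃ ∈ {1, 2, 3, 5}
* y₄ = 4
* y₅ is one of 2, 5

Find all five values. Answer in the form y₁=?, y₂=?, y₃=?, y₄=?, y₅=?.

y₁=5, y₂=3, y₃=1, y₄=4, y₅=2

y₄ must be 4 (only option left). Remove 4 from y₂.
y₂'s domain is down to {3}, so y₂ = 3. So y₁, y₃ can't be 3.
y₁'s domain is down to {5}, so y₁ = 5. So y₃, y₅ can't be 5.
y₅ must be 2 (only option left). Strike 2 from y₃.
y₃ must be 1 (only option left).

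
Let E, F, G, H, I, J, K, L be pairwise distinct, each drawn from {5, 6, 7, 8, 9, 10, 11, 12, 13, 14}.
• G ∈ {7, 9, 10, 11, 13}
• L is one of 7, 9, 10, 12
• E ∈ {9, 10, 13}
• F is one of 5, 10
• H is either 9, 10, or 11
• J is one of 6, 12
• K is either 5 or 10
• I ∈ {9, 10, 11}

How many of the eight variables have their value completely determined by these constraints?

4

The 8 variables together cover exactly {5, 6, 7, 9, 10, 11, 12, 13} — 8 values for 8 variables — and 6 appears only in J's list, so J = 6.
The 7 still-open variables together cover exactly {5, 7, 9, 10, 11, 12, 13} — 7 values for 7 variables — and 12 appears only in L's list, so L = 12.
The 6 still-open variables together cover exactly {5, 7, 9, 10, 11, 13} — 6 values for 6 variables — and 7 appears only in G's list, so G = 7.
The 5 still-open variables draw from only 5 values {5, 9, 10, 11, 13}, so each is used; only E can be 13, hence E = 13.
F and K between them cover only {5, 10} — a naked pair. Remove those values from H, I.
Determined: E=13, G=7, J=6, L=12. The other variables each still have more than one consistent value. That makes 4.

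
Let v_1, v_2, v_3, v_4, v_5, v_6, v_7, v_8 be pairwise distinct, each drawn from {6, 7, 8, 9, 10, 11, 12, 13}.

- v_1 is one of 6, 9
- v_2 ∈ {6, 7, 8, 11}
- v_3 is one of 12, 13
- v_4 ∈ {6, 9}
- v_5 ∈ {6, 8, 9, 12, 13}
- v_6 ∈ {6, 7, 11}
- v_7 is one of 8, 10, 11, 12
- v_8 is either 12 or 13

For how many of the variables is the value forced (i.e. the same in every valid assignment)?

The 8 variables draw from only 8 values {6, 7, 8, 9, 10, 11, 12, 13}, so each is used; only v_7 can be 10, hence v_7 = 10.
The 2 variables v_1 and v_4 are confined to {6, 9}, which locks those values in; drop them from v_2, v_5, v_6.
The 2 variables v_3 and v_8 are confined to {12, 13}, which locks those values in; drop them from v_5.
v_5's domain is down to {8}, so v_5 = 8. So v_2 can't be 8.
Determined: v_5=8, v_7=10. The other variables each still have more than one consistent value. That makes 2.

2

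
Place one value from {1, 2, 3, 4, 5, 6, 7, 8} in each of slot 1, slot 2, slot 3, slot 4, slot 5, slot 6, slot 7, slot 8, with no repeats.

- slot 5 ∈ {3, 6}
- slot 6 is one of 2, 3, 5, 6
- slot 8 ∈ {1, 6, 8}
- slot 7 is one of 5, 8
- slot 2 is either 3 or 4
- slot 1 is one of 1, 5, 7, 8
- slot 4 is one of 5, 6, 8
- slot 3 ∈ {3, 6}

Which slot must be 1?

slot 8

Among the 8 variables, 2 fits only slot 6 (and all 8 values in {1, 2, 3, 4, 5, 6, 7, 8} must be used), so slot 6 = 2.
The 7 still-open variables draw from only 7 values {1, 3, 4, 5, 6, 7, 8}, so each is used; only slot 2 can be 4, hence slot 2 = 4.
The 6 still-open variables draw from only 6 values {1, 3, 5, 6, 7, 8}, so each is used; only slot 1 can be 7, hence slot 1 = 7.
The 5 still-open variables together cover exactly {1, 3, 5, 6, 8} — 5 values for 5 variables — and 1 appears only in slot 8's list, so slot 8 = 1.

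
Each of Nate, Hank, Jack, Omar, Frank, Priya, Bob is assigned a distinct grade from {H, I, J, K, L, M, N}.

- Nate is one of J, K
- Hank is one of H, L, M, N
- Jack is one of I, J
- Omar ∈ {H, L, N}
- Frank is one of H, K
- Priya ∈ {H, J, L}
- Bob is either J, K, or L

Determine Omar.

Among the 7 variables, I fits only Jack (and all 7 values in {H, I, J, K, L, M, N} must be used), so Jack = I.
The 6 still-open variables together cover exactly {H, J, K, L, M, N} — 6 values for 6 variables — and M appears only in Hank's list, so Hank = M.
The 5 still-open variables draw from only 5 values {H, J, K, L, N}, so each is used; only Omar can be N, hence Omar = N.

N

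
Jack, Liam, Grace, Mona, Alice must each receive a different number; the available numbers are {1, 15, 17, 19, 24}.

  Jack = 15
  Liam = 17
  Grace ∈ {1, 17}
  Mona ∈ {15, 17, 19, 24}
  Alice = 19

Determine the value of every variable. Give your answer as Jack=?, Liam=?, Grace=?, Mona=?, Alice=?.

Jack must be 15 (only option left). So Mona can't be 15.
Liam must be 17 (only option left). Eliminate 17 elsewhere: Grace, Mona.
Grace must be 1 (only option left).
Alice's domain is down to {19}, so Alice = 19. Remove 19 from Mona.
Mona must be 24 (only option left).

Jack=15, Liam=17, Grace=1, Mona=24, Alice=19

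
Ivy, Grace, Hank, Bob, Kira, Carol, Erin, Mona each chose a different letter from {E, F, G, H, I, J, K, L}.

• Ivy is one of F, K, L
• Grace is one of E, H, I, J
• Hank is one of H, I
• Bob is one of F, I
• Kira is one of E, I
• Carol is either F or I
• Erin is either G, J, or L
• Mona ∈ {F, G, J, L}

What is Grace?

J

Among the 8 variables, K fits only Ivy (and all 8 values in {E, F, G, H, I, J, K, L} must be used), so Ivy = K.
Bob and Carol share exactly the 2 values {F, I}; by pigeonhole those values go to them, so strike F, I from Grace, Hank, Kira, Mona.
Hank must be H (only option left). Remove H from Grace.
Kira has just one choice, so Kira = E. Remove E from Grace.
So Grace = J.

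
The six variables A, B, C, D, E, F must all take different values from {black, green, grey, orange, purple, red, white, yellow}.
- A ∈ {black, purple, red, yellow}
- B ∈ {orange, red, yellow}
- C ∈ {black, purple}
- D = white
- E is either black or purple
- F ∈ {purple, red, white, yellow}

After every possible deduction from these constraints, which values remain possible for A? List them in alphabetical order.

red, yellow

D's domain is down to {white}, so D = white. Eliminate white elsewhere: F.
The 5 still-open variables together cover exactly {black, orange, purple, red, yellow} — 5 values for 5 variables — and orange appears only in B's list, so B = orange.
C and E between them cover only {black, purple} — a naked pair. Remove those values from A, F.
No further eliminations apply; A can still be any of red, yellow.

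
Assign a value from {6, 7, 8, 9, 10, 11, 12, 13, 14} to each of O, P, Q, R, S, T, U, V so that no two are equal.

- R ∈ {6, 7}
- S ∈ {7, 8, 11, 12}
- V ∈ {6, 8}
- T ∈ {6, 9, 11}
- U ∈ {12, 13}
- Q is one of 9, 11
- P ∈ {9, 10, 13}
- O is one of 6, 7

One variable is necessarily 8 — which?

Among the 8 variables, 10 fits only P (and all 8 values in {6, 7, 8, 9, 10, 11, 12, 13} must be used), so P = 10.
The 7 still-open variables together cover exactly {6, 7, 8, 9, 11, 12, 13} — 7 values for 7 variables — and 13 appears only in U's list, so U = 13.
The 6 still-open variables draw from only 6 values {6, 7, 8, 9, 11, 12}, so each is used; only S can be 12, hence S = 12.
The 5 still-open variables draw from only 5 values {6, 7, 8, 9, 11}, so each is used; only V can be 8, hence V = 8.

V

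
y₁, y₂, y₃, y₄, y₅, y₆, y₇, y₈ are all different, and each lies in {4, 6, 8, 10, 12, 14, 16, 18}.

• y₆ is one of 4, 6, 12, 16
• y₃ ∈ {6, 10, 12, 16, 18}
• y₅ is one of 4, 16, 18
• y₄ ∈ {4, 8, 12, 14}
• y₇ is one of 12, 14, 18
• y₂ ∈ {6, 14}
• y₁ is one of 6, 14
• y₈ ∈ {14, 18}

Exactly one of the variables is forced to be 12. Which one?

Among the 8 variables, 8 fits only y₄ (and all 8 values in {4, 6, 8, 10, 12, 14, 16, 18} must be used), so y₄ = 8.
The 7 still-open variables together cover exactly {4, 6, 10, 12, 14, 16, 18} — 7 values for 7 variables — and 10 appears only in y₃'s list, so y₃ = 10.
y₁ and y₂ between them cover only {6, 14} — a naked pair. Remove those values from y₆, y₇, y₈.
y₈ has just one choice, so y₈ = 18. Eliminate 18 elsewhere: y₅, y₇.
So 12 goes to y₇.

y₇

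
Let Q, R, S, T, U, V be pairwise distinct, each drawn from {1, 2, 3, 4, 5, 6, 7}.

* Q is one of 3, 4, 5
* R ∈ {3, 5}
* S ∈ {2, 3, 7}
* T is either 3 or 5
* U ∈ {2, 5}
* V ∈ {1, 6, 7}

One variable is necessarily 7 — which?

R and T share exactly the 2 values {3, 5}; by pigeonhole those values go to them, so strike 3, 5 from Q, S, U.
Q must be 4 (only option left).
U has just one choice, so U = 2. So S can't be 2.
So 7 goes to S.

S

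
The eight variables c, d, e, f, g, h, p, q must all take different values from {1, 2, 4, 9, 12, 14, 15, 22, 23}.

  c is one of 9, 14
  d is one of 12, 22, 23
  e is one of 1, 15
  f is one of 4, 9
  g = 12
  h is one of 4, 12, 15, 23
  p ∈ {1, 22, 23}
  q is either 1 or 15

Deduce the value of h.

4

g must be 12 (only option left). Eliminate 12 elsewhere: d, h.
The 7 still-open variables draw from only 7 values {1, 4, 9, 14, 15, 22, 23}, so each is used; only c can be 14, hence c = 14.
The 6 still-open variables together cover exactly {1, 4, 9, 15, 22, 23} — 6 values for 6 variables — and 9 appears only in f's list, so f = 9.
Among the 5 still-open variables, 4 fits only h (and all 5 values in {1, 4, 15, 22, 23} must be used), so h = 4.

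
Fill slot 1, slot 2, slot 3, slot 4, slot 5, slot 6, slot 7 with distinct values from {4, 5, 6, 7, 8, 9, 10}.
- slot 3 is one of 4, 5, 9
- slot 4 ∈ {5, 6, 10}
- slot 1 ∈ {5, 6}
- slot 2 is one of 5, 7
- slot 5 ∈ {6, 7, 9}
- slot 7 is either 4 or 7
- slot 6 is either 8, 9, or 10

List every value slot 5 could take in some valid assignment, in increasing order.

6, 7, 9

The 7 variables together cover exactly {4, 5, 6, 7, 8, 9, 10} — 7 values for 7 variables — and 8 appears only in slot 6's list, so slot 6 = 8.
The 6 still-open variables draw from only 6 values {4, 5, 6, 7, 9, 10}, so each is used; only slot 4 can be 10, hence slot 4 = 10.
No further eliminations apply; slot 5 can still be any of 6, 7, 9.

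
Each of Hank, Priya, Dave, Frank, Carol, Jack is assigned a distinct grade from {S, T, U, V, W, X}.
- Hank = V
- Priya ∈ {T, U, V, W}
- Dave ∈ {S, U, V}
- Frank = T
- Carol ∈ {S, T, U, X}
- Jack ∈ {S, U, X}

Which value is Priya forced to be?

W

Hank must be V (only option left). Remove V from Priya, Dave.
Frank has just one choice, so Frank = T. Remove T from Priya, Carol.
The 4 still-open variables draw from only 4 values {S, U, W, X}, so each is used; only Priya can be W, hence Priya = W.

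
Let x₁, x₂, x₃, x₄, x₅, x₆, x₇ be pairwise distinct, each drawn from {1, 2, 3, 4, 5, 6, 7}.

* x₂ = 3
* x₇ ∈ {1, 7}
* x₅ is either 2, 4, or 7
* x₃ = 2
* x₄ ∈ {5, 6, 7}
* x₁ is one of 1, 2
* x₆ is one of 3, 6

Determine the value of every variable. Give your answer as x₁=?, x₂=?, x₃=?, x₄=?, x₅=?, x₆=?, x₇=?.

x₁=1, x₂=3, x₃=2, x₄=5, x₅=4, x₆=6, x₇=7

x₂ must be 3 (only option left). So x₆ can't be 3.
x₃'s domain is down to {2}, so x₃ = 2. Remove 2 from x₁, x₅.
x₆ must be 6 (only option left). Remove 6 from x₄.
x₁'s domain is down to {1}, so x₁ = 1. Remove 1 from x₇.
x₇ must be 7 (only option left). So x₄, x₅ can't be 7.
That leaves x₄ = 5.
x₅ has just one choice, so x₅ = 4.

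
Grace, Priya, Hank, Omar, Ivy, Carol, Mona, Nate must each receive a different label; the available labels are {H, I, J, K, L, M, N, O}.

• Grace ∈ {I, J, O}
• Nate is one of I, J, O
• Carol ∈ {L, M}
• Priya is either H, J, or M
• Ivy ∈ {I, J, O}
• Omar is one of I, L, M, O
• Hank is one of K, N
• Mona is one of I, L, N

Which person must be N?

Mona

The 8 variables draw from only 8 values {H, I, J, K, L, M, N, O}, so each is used; only Priya can be H, hence Priya = H.
Among the 7 still-open variables, K fits only Hank (and all 7 values in {I, J, K, L, M, N, O} must be used), so Hank = K.
The 6 still-open variables together cover exactly {I, J, L, M, N, O} — 6 values for 6 variables — and N appears only in Mona's list, so Mona = N.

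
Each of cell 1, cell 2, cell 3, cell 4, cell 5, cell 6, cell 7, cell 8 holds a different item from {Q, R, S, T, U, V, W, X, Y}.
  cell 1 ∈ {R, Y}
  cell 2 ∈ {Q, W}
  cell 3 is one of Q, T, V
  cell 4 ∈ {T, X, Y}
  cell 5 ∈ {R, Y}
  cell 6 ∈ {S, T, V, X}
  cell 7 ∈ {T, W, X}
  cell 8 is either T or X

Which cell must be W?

cell 7

The 8 variables together cover exactly {Q, R, S, T, V, W, X, Y} — 8 values for 8 variables — and S appears only in cell 6's list, so cell 6 = S.
The 7 still-open variables draw from only 7 values {Q, R, T, V, W, X, Y}, so each is used; only cell 3 can be V, hence cell 3 = V.
The 6 still-open variables together cover exactly {Q, R, T, W, X, Y} — 6 values for 6 variables — and Q appears only in cell 2's list, so cell 2 = Q.
The 5 still-open variables draw from only 5 values {R, T, W, X, Y}, so each is used; only cell 7 can be W, hence cell 7 = W.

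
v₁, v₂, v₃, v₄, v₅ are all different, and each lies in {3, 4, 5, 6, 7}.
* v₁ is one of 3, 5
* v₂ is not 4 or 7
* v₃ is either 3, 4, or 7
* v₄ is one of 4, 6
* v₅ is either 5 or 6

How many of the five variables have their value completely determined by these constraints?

The 5 variables together cover exactly {3, 4, 5, 6, 7} — 5 values for 5 variables — and 7 appears only in v₃'s list, so v₃ = 7.
The 4 still-open variables draw from only 4 values {3, 4, 5, 6}, so each is used; only v₄ can be 4, hence v₄ = 4.
Determined: v₃=7, v₄=4. The other variables each still have more than one consistent value. That makes 2.

2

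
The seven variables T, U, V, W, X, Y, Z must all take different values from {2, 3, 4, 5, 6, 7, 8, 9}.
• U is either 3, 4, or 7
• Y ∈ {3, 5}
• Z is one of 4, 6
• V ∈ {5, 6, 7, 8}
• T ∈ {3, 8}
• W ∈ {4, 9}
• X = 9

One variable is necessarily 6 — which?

Z

X must be 9 (only option left). So W can't be 9.
That leaves W = 4. So U, Z can't be 4.
So 6 goes to Z.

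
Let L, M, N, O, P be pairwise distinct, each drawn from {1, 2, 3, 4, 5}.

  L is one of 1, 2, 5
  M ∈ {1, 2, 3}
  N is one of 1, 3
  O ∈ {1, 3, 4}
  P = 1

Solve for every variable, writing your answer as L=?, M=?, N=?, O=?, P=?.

L=5, M=2, N=3, O=4, P=1

P's domain is down to {1}, so P = 1. Strike 1 from L, M, N, O.
N's domain is down to {3}, so N = 3. Strike 3 from M, O.
O must be 4 (only option left).
M must be 2 (only option left). Strike 2 from L.
That leaves L = 5.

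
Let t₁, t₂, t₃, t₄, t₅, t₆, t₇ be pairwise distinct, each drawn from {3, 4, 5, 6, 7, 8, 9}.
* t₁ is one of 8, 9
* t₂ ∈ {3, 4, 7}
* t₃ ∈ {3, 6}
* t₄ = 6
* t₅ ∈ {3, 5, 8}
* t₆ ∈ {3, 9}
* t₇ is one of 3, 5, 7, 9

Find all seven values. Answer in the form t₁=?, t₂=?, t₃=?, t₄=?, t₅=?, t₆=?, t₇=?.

t₁=8, t₂=4, t₃=3, t₄=6, t₅=5, t₆=9, t₇=7

t₄ has just one choice, so t₄ = 6. Eliminate 6 elsewhere: t₃.
t₃'s domain is down to {3}, so t₃ = 3. Eliminate 3 elsewhere: t₂, t₅, t₆, t₇.
That leaves t₆ = 9. Eliminate 9 elsewhere: t₁, t₇.
That leaves t₁ = 8. Eliminate 8 elsewhere: t₅.
t₅ must be 5 (only option left). Strike 5 from t₇.
t₇'s domain is down to {7}, so t₇ = 7. Eliminate 7 elsewhere: t₂.
t₂'s domain is down to {4}, so t₂ = 4.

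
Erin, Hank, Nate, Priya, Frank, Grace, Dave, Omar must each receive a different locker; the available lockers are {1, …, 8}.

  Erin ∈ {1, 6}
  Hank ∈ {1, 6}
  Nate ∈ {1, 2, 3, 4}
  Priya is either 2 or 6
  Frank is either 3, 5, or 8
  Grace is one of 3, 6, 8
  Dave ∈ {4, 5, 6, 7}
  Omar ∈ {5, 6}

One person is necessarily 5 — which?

The 8 variables together cover exactly {1, 2, 3, 4, 5, 6, 7, 8} — 8 values for 8 variables — and 7 appears only in Dave's list, so Dave = 7.
The 7 still-open variables together cover exactly {1, 2, 3, 4, 5, 6, 8} — 7 values for 7 variables — and 4 appears only in Nate's list, so Nate = 4.
Among the 6 still-open variables, 2 fits only Priya (and all 6 values in {1, 2, 3, 5, 6, 8} must be used), so Priya = 2.
Erin and Hank between them cover only {1, 6} — a naked pair. Remove those values from Grace, Omar.
So 5 goes to Omar.

Omar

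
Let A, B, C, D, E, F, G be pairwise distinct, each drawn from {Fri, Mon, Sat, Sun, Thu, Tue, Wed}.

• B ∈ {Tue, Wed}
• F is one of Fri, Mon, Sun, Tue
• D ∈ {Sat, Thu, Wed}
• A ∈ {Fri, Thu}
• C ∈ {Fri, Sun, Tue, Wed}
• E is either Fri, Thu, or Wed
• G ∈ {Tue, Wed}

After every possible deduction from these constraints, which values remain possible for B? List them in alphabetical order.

Among the 7 variables, Mon fits only F (and all 7 values in {Fri, Mon, Sat, Sun, Thu, Tue, Wed} must be used), so F = Mon.
The 6 still-open variables together cover exactly {Fri, Sat, Sun, Thu, Tue, Wed} — 6 values for 6 variables — and Sat appears only in D's list, so D = Sat.
The 5 still-open variables together cover exactly {Fri, Sun, Thu, Tue, Wed} — 5 values for 5 variables — and Sun appears only in C's list, so C = Sun.
B and G between them cover only {Tue, Wed} — a naked pair. Remove those values from E.
No further eliminations apply; B can still be any of Tue, Wed.

Tue, Wed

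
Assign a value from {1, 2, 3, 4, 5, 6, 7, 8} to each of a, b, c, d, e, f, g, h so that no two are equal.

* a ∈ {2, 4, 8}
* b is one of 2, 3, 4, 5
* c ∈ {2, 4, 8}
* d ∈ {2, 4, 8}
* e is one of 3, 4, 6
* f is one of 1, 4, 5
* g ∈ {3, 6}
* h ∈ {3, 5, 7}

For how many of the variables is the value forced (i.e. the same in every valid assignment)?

3

The 8 variables together cover exactly {1, 2, 3, 4, 5, 6, 7, 8} — 8 values for 8 variables — and 1 appears only in f's list, so f = 1.
Among the 7 still-open variables, 7 fits only h (and all 7 values in {2, 3, 4, 5, 6, 7, 8} must be used), so h = 7.
The 6 still-open variables draw from only 6 values {2, 3, 4, 5, 6, 8}, so each is used; only b can be 5, hence b = 5.
The 3 variables a, c, d are confined to {2, 4, 8}, which locks those values in; drop them from e.
Determined: b=5, f=1, h=7. The other variables each still have more than one consistent value. That makes 3.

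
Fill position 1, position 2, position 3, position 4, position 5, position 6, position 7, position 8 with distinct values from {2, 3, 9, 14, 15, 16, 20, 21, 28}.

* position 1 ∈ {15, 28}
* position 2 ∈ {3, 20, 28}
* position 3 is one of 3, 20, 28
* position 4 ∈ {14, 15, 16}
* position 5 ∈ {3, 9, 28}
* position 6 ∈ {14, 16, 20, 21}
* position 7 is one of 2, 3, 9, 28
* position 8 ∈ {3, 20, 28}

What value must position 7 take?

2

The 3 variables position 2, position 3, position 8 are confined to {3, 20, 28}, which locks those values in; drop them from position 1, position 5, position 6, position 7.
That leaves position 1 = 15. Strike 15 from position 4.
position 5 must be 9 (only option left). Eliminate 9 elsewhere: position 7.
So position 7 = 2.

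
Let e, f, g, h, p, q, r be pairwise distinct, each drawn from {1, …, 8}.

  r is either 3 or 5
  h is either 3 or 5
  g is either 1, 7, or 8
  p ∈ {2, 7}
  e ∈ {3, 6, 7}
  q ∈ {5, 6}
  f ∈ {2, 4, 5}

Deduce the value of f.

4

h and r share exactly the 2 values {3, 5}; by pigeonhole those values go to them, so strike 3, 5 from e, f, q.
q's domain is down to {6}, so q = 6. Remove 6 from e.
e's domain is down to {7}, so e = 7. Remove 7 from g, p.
p's domain is down to {2}, so p = 2. Strike 2 from f.
So f = 4.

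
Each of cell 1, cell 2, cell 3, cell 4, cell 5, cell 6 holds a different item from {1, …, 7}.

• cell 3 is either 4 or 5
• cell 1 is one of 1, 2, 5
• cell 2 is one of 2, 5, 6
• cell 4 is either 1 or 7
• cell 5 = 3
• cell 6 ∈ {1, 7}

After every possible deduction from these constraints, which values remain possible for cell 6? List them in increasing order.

1, 7

cell 5's domain is down to {3}, so cell 5 = 3.
cell 4 and cell 6 between them cover only {1, 7} — a naked pair. Remove those values from cell 1.
No further eliminations apply; cell 6 can still be any of 1, 7.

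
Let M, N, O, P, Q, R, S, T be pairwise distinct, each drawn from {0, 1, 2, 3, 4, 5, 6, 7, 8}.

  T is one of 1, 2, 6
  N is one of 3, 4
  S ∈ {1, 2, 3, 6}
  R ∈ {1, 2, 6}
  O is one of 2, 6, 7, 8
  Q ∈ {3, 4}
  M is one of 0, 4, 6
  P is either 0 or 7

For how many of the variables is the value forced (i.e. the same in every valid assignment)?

3

The 8 variables draw from only 8 values {0, 1, 2, 3, 4, 6, 7, 8}, so each is used; only O can be 8, hence O = 8.
The 7 still-open variables draw from only 7 values {0, 1, 2, 3, 4, 6, 7}, so each is used; only P can be 7, hence P = 7.
The 6 still-open variables together cover exactly {0, 1, 2, 3, 4, 6} — 6 values for 6 variables — and 0 appears only in M's list, so M = 0.
N and Q between them cover only {3, 4} — a naked pair. Remove those values from S.
Determined: M=0, O=8, P=7. The other variables each still have more than one consistent value. That makes 3.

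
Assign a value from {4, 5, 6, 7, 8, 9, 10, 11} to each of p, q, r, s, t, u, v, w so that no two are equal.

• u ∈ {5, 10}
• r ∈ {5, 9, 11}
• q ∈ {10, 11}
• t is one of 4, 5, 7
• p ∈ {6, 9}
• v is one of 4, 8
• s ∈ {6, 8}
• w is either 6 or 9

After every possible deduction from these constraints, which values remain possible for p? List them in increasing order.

The 8 variables draw from only 8 values {4, 5, 6, 7, 8, 9, 10, 11}, so each is used; only t can be 7, hence t = 7.
Among the 7 still-open variables, 4 fits only v (and all 7 values in {4, 5, 6, 8, 9, 10, 11} must be used), so v = 4.
The 6 still-open variables draw from only 6 values {5, 6, 8, 9, 10, 11}, so each is used; only s can be 8, hence s = 8.
The 2 variables p and w are confined to {6, 9}, which locks those values in; drop them from r.
No further eliminations apply; p can still be any of 6, 9.

6, 9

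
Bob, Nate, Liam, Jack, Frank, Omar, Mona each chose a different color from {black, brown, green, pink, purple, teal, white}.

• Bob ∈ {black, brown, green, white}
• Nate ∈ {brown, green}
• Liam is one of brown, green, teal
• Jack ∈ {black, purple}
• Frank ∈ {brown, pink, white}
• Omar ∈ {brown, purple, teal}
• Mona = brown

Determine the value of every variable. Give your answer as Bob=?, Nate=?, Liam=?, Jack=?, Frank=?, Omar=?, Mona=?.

Mona has just one choice, so Mona = brown. Strike brown from Bob, Nate, Liam, Frank, Omar.
Nate must be green (only option left). Strike green from Bob, Liam.
That leaves Liam = teal. Remove teal from Omar.
That leaves Omar = purple. Eliminate purple elsewhere: Jack.
That leaves Jack = black. So Bob can't be black.
Bob's domain is down to {white}, so Bob = white. So Frank can't be white.
That leaves Frank = pink.

Bob=white, Nate=green, Liam=teal, Jack=black, Frank=pink, Omar=purple, Mona=brown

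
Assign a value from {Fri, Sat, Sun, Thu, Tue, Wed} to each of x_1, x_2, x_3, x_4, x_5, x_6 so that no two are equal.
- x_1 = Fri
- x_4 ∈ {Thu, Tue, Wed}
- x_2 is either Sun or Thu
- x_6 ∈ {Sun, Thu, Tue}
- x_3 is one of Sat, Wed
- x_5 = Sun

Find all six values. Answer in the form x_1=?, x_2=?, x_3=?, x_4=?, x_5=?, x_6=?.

x_1=Fri, x_2=Thu, x_3=Sat, x_4=Wed, x_5=Sun, x_6=Tue

x_1 has just one choice, so x_1 = Fri.
x_5 must be Sun (only option left). So x_2, x_6 can't be Sun.
x_2 has just one choice, so x_2 = Thu. Eliminate Thu elsewhere: x_4, x_6.
That leaves x_6 = Tue. Remove Tue from x_4.
x_4's domain is down to {Wed}, so x_4 = Wed. Remove Wed from x_3.
x_3's domain is down to {Sat}, so x_3 = Sat.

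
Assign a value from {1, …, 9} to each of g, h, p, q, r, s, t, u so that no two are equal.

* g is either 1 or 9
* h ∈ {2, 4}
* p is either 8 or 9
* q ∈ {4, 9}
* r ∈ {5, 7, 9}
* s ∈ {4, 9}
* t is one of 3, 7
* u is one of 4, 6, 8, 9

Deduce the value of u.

6

The 2 variables q and s are confined to {4, 9}, which locks those values in; drop them from g, h, p, r, u.
g's domain is down to {1}, so g = 1.
h has just one choice, so h = 2.
That leaves p = 8. So u can't be 8.
So u = 6.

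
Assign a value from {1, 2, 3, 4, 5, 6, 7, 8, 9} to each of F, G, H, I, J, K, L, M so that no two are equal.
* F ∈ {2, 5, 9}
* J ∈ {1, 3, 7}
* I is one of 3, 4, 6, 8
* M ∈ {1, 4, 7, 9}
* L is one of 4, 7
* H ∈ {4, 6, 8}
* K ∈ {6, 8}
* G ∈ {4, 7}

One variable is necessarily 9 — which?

The 2 variables G and L are confined to {4, 7}, which locks those values in; drop them from H, I, J, M.
H and K between them cover only {6, 8} — a naked pair. Remove those values from I.
That leaves I = 3. So J can't be 3.
J has just one choice, so J = 1. So M can't be 1.
So 9 goes to M.

M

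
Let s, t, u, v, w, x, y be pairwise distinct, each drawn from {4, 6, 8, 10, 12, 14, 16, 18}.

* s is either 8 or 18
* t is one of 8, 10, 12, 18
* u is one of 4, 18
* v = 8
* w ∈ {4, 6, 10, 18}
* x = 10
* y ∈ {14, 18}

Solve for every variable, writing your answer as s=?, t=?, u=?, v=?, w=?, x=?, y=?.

s=18, t=12, u=4, v=8, w=6, x=10, y=14

v must be 8 (only option left). Strike 8 from s, t.
x has just one choice, so x = 10. Strike 10 from t, w.
That leaves s = 18. Eliminate 18 elsewhere: t, u, w, y.
t's domain is down to {12}, so t = 12.
u must be 4 (only option left). Remove 4 from w.
w must be 6 (only option left).
That leaves y = 14.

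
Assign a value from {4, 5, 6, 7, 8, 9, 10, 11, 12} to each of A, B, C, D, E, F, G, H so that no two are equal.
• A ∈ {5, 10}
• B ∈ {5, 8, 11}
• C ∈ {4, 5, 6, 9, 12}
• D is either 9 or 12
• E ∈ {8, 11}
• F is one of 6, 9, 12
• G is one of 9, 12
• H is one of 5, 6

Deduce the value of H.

5

The 8 variables together cover exactly {4, 5, 6, 8, 9, 10, 11, 12} — 8 values for 8 variables — and 4 appears only in C's list, so C = 4.
Among the 7 still-open variables, 10 fits only A (and all 7 values in {5, 6, 8, 9, 10, 11, 12} must be used), so A = 10.
D and G share exactly the 2 values {9, 12}; by pigeonhole those values go to them, so strike 9, 12 from F.
F has just one choice, so F = 6. Eliminate 6 elsewhere: H.
So H = 5.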